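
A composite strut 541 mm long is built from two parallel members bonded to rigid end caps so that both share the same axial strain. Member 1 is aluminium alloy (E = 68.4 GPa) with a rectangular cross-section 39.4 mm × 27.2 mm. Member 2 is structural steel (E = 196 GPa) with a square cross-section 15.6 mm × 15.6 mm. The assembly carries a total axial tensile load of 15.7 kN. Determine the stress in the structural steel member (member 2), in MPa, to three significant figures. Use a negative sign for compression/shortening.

A_1 = 1072 mm².
A_2 = 243.4 mm².
Equal strain + equilibrium ⇒ each member carries load in proportion to AE: A₁E₁ = 73300000 N, A₂E₂ = 47700000 N, ΣAE = 121000000 N.
σ₂ = P·E₂/ΣAE = 15700·196000/121000000 = 25.43 MPa.

25.4 MPa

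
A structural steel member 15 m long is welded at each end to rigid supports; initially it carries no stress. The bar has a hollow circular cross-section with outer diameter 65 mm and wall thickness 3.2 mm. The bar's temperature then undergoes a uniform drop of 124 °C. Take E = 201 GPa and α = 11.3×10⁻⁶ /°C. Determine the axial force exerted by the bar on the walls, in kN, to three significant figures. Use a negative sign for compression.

175 kN

Free thermal expansion αLΔT = 11.3e-6 · 15000 · -124 = -21.02 mm.
The walls impose strain ε = −(-21.02)/15000 = 1.4012e-03; σ = Eε = 201000 · 1.4012e-03 = 281.6 MPa.
Wall reaction R = σ·A = 281.6·621.3 = 175000 N = 175 kN.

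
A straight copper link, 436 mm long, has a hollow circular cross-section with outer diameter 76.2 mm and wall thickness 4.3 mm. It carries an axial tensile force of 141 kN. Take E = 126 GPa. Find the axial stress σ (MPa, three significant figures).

145 MPa

A = 971.3 mm².
σ = N/A = 141000/971.3 = 145.2 MPa.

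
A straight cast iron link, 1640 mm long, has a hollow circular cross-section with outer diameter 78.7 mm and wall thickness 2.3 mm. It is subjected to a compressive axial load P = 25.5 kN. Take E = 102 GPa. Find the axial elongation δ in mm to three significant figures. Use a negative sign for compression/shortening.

-0.743 mm

A = 552 mm².
δ_mech = NL/(AE) = -25500·1640/(552·102000) = -0.7427 mm.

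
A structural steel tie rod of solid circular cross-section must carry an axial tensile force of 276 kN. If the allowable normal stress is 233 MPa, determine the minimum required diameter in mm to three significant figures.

Required area A ≥ P/σ_allow = 276000/233 = 1185 mm².
For a solid circular section, d ≥ √(4A/π) = 38.84 mm.

38.8 mm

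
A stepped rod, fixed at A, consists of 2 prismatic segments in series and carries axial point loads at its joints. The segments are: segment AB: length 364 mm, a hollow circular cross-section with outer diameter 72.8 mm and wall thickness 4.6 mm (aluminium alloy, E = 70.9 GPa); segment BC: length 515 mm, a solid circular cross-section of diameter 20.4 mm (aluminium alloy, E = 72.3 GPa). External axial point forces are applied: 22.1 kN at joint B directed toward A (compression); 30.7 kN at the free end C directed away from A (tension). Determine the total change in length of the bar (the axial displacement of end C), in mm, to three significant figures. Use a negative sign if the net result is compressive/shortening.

Internal axial forces (sectioning from the free end, tension +): N_BC = 30.7 kN, N_AB = 8.6 kN.
A_AB = 985.6 mm².
A_BC = 326.9 mm².
δ_AB = 8600·364/(985.6·70900) = 0.0448 mm
δ_BC = 30700·515/(326.9·72300) = 0.669 mm
δ = Σδ_i = 0.7138 mm.

0.714 mm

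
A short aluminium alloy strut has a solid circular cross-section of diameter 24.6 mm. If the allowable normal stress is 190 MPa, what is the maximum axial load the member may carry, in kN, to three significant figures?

A = 475.3 mm².
P_max = σ_allow · A = 190 · 475.3 = 90310 N = 90.31 kN.

90.3 kN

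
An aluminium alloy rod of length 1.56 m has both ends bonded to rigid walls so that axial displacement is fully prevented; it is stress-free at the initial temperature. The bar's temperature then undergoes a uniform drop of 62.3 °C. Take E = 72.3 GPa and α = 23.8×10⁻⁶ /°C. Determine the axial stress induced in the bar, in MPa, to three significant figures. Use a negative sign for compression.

107 MPa

Free thermal expansion αLΔT = 23.8e-6 · 1560 · -62.3 = -2.313 mm.
The walls impose strain ε = −(-2.313)/1560 = 1.4827e-03; σ = Eε = 72300 · 1.4827e-03 = 107.2 MPa.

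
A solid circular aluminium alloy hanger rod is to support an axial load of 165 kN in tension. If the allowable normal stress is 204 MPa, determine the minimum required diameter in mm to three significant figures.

32.1 mm

Required area A ≥ P/σ_allow = 165000/204 = 808.8 mm².
For a solid circular section, d ≥ √(4A/π) = 32.09 mm.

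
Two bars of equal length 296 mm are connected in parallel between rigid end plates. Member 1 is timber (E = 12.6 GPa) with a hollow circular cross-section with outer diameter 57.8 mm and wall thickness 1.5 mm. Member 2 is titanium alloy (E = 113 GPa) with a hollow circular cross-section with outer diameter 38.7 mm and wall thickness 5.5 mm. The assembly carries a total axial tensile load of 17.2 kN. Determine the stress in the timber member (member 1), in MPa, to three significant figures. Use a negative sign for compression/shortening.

A_1 = 265.3 mm².
A_2 = 573.7 mm².
Equal strain + equilibrium ⇒ each member carries load in proportion to AE: A₁E₁ = 3343000 N, A₂E₂ = 64820000 N, ΣAE = 68170000 N.
σ₁ = P·E₁/ΣAE = 17200·12600/68170000 = 3.179 MPa.

3.18 MPa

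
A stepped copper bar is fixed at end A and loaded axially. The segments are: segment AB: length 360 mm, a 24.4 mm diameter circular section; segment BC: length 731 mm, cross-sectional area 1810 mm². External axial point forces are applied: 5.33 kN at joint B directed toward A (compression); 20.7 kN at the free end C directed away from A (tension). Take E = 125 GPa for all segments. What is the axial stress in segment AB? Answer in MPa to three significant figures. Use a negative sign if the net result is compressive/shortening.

Internal axial forces (sectioning from the free end, tension +): N_BC = 20.7 kN, N_AB = 15.37 kN.
A_AB = 467.6 mm².
σ_AB = N_AB/A_AB = 15370/467.6 = 32.87 MPa.

32.9 MPa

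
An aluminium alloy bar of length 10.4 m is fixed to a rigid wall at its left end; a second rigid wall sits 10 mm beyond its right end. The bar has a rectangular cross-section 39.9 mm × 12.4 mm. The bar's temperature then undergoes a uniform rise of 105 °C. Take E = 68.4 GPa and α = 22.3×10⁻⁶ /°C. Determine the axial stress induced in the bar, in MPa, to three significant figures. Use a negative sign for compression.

-94.4 MPa

Free thermal expansion αLΔT = 22.3e-6 · 10400 · 105 = 24.35 mm.
The walls engage after the gap closes; constrained expansion = 24.35 − 10 = 14.35 mm.
The walls impose strain ε = −(14.35)/10400 = -1.3800e-03; σ = Eε = 68400 · -1.3800e-03 = -94.39 MPa.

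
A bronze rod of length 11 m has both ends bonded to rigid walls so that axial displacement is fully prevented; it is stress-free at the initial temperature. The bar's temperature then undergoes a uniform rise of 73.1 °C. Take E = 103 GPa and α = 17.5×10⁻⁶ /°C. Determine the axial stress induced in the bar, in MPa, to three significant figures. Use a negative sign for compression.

-132 MPa

Free thermal expansion αLΔT = 17.5e-6 · 11000 · 73.1 = 14.07 mm.
The walls impose strain ε = −(14.07)/11000 = -1.2792e-03; σ = Eε = 103000 · -1.2792e-03 = -131.8 MPa.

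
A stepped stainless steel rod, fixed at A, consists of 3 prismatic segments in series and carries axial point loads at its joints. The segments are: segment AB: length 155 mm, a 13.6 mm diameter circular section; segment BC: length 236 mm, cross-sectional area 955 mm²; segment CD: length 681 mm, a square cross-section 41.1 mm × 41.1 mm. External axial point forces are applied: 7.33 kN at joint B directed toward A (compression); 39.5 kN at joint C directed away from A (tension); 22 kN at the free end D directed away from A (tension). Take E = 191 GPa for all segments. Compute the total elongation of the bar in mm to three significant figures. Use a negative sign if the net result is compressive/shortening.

Internal axial forces (sectioning from the free end, tension +): N_CD = 22 kN, N_BC = 61.5 kN, N_AB = 54.17 kN.
A_AB = 145.3 mm².
A_CD = 1689 mm².
δ_AB = 54170·155/(145.3·191000) = 0.3026 mm
δ_BC = 61500·236/(955·191000) = 0.07957 mm
δ_CD = 22000·681/(1689·191000) = 0.04644 mm
δ = Σδ_i = 0.4286 mm.

0.429 mm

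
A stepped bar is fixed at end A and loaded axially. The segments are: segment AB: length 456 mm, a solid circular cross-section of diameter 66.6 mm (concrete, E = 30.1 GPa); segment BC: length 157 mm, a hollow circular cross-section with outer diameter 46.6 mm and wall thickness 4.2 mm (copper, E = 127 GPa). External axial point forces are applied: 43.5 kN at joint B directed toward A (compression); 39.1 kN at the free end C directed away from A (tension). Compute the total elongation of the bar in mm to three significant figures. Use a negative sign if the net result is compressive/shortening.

0.0673 mm

Internal axial forces (sectioning from the free end, tension +): N_BC = 39.1 kN, N_AB = -4.4 kN.
A_AB = 3484 mm².
A_BC = 559.5 mm².
δ_AB = -4400·456/(3484·30100) = -0.01913 mm
δ_BC = 39100·157/(559.5·127000) = 0.0864 mm
δ = Σδ_i = 0.06726 mm.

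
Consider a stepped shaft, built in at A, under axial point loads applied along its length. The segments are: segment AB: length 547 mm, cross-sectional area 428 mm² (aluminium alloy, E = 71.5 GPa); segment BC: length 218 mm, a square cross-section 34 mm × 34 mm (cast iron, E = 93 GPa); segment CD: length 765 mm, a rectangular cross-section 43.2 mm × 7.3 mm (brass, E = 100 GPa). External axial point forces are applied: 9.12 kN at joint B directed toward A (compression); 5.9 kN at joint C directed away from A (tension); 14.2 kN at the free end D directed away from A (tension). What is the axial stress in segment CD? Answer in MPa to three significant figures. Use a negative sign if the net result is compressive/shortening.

45.0 MPa

Internal axial forces (sectioning from the free end, tension +): N_CD = 14.2 kN, N_BC = 20.1 kN, N_AB = 10.98 kN.
A_CD = 315.4 mm².
σ_CD = N_CD/A_CD = 14200/315.4 = 45.03 MPa.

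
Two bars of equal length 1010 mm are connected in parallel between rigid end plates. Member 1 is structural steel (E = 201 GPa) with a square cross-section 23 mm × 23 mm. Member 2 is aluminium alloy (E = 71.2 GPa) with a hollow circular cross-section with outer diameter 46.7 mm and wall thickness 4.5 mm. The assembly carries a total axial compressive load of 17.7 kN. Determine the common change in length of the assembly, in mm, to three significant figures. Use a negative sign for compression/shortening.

A_1 = 529 mm².
A_2 = 596.6 mm².
Equal strain + equilibrium ⇒ each member carries load in proportion to AE: A₁E₁ = 106300000 N, A₂E₂ = 42480000 N, ΣAE = 148800000 N.
δ = PL/ΣAE = -17700·1010/148800000 = -0.1201 mm.

-0.120 mm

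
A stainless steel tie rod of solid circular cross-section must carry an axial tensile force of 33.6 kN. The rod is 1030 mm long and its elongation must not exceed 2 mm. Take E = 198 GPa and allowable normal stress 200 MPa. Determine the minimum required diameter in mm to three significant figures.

Required area A ≥ P/σ_allow = 33600/200 = 168 mm².
For a solid circular section, d ≥ √(4A/π) = 14.63 mm.
Elongation limit: A ≥ PL/(Eδ_allow) = 33600·1030/(198000·2) = 87.39 mm² ⇒ d ≥ 10.55 mm.
The stress limit governs.

14.6 mm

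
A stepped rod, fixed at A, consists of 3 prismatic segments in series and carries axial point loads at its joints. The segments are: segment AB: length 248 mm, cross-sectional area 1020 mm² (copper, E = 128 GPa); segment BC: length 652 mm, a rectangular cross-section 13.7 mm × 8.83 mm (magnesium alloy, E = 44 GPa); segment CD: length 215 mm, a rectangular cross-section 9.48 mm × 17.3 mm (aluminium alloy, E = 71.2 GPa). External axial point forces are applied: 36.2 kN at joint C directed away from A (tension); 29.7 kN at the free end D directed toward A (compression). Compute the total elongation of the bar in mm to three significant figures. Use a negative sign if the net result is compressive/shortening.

Internal axial forces (sectioning from the free end, tension +): N_CD = -29.7 kN, N_BC = 6.5 kN, N_AB = 6.5 kN.
A_BC = 121 mm².
A_CD = 164 mm².
δ_AB = 6500·248/(1020·128000) = 0.01235 mm
δ_BC = 6500·652/(121·44000) = 0.7962 mm
δ_CD = -29700·215/(164·71200) = -0.5468 mm
δ = Σδ_i = 0.2617 mm.

0.262 mm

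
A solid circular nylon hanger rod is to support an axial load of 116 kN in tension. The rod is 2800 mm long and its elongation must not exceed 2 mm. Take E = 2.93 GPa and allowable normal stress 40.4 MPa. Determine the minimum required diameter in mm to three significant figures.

Required area A ≥ P/σ_allow = 116000/40.4 = 2871 mm².
For a solid circular section, d ≥ √(4A/π) = 60.46 mm.
Elongation limit: A ≥ PL/(Eδ_allow) = 116000·2800/(2930·2) = 55430 mm² ⇒ d ≥ 265.7 mm.
The elongation limit governs.

266 mm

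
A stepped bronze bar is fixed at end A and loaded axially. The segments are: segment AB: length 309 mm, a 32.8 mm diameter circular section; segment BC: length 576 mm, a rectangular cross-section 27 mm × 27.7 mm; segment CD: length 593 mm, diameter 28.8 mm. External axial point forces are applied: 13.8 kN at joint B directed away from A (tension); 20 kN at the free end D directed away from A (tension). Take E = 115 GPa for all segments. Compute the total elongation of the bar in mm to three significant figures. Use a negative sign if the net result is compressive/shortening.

0.400 mm

Internal axial forces (sectioning from the free end, tension +): N_CD = 20 kN, N_BC = 20 kN, N_AB = 33.8 kN.
A_AB = 845 mm².
A_BC = 747.9 mm².
A_CD = 651.4 mm².
δ_AB = 33800·309/(845·115000) = 0.1075 mm
δ_BC = 20000·576/(747.9·115000) = 0.1339 mm
δ_CD = 20000·593/(651.4·115000) = 0.1583 mm
δ = Σδ_i = 0.3997 mm.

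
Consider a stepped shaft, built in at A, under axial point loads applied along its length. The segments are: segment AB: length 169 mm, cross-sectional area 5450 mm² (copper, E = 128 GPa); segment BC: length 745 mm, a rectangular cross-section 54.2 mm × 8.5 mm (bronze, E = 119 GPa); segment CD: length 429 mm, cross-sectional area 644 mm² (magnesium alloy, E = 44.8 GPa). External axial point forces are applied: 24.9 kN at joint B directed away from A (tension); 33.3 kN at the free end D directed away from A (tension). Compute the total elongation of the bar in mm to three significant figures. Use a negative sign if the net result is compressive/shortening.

0.962 mm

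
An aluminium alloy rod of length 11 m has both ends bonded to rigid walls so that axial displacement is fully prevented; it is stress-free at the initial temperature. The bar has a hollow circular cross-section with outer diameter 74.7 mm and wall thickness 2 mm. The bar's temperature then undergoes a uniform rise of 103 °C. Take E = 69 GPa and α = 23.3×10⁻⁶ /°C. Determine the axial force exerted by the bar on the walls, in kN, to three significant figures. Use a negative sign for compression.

-75.6 kN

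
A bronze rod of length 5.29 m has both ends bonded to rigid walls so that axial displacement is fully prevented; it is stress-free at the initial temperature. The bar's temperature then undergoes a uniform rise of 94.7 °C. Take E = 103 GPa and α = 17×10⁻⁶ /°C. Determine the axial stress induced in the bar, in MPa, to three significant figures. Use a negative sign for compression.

-166 MPa

Free thermal expansion αLΔT = 17e-6 · 5290 · 94.7 = 8.516 mm.
The walls impose strain ε = −(8.516)/5290 = -1.6099e-03; σ = Eε = 103000 · -1.6099e-03 = -165.8 MPa.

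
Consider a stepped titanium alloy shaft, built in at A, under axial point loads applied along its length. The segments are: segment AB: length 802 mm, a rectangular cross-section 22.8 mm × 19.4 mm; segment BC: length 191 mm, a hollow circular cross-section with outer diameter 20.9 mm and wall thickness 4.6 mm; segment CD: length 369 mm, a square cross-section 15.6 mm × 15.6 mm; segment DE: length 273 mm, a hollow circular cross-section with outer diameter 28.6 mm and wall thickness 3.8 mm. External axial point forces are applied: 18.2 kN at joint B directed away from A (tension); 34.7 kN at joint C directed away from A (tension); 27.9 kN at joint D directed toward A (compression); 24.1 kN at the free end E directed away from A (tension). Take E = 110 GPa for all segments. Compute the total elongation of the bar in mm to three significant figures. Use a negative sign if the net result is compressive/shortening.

1.19 mm

Internal axial forces (sectioning from the free end, tension +): N_DE = 24.1 kN, N_CD = -3.8 kN, N_BC = 30.9 kN, N_AB = 49.1 kN.
A_AB = 442.3 mm².
A_BC = 235.6 mm².
A_CD = 243.4 mm².
A_DE = 296.1 mm².
δ_AB = 49100·802/(442.3·110000) = 0.8093 mm
δ_BC = 30900·191/(235.6·110000) = 0.2278 mm
δ_CD = -3800·369/(243.4·110000) = -0.05238 mm
δ_DE = 24100·273/(296.1·110000) = 0.202 mm
δ = Σδ_i = 1.187 mm.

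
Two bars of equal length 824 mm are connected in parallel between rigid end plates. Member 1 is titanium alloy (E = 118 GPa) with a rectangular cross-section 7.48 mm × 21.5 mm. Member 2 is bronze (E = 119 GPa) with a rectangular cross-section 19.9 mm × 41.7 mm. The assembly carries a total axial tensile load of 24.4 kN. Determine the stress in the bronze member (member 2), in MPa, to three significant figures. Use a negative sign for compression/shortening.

A_1 = 160.8 mm².
A_2 = 829.8 mm².
Equal strain + equilibrium ⇒ each member carries load in proportion to AE: A₁E₁ = 18980000 N, A₂E₂ = 98750000 N, ΣAE = 117700000 N.
σ₂ = P·E₂/ΣAE = 24400·119000/117700000 = 24.66 MPa.

24.7 MPa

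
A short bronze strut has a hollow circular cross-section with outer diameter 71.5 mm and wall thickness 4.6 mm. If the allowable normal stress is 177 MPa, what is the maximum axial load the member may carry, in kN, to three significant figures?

171 kN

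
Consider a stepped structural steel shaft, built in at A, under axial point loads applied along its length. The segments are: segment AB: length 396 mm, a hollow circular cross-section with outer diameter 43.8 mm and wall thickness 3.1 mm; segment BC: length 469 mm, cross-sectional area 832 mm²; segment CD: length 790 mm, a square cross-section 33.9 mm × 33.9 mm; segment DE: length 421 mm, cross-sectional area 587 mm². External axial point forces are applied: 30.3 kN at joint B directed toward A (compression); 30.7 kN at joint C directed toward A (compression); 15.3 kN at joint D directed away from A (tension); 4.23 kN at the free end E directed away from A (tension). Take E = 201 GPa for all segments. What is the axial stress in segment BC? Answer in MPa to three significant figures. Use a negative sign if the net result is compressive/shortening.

Internal axial forces (sectioning from the free end, tension +): N_DE = 4.23 kN, N_CD = 19.53 kN, N_BC = -11.17 kN, N_AB = -41.47 kN.
σ_BC = N_BC/A_BC = -11170/832 = -13.43 MPa.

-13.4 MPa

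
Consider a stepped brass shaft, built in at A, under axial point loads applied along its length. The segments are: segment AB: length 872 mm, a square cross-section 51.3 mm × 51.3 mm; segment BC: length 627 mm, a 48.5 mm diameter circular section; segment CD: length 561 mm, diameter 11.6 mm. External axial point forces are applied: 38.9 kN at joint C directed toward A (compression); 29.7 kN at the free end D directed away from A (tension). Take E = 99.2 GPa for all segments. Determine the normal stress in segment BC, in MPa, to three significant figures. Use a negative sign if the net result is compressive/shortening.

Internal axial forces (sectioning from the free end, tension +): N_CD = 29.7 kN, N_BC = -9.2 kN, N_AB = -9.2 kN.
A_BC = 1847 mm².
σ_BC = N_BC/A_BC = -9200/1847 = -4.98 MPa.

-4.98 MPa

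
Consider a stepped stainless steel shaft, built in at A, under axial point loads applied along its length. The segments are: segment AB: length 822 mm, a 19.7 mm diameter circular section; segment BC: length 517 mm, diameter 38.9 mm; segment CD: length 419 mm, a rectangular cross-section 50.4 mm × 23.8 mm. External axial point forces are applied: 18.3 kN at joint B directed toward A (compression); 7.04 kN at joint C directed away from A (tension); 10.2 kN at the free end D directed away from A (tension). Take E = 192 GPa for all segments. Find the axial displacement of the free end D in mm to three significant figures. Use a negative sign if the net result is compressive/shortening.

0.0427 mm

Internal axial forces (sectioning from the free end, tension +): N_CD = 10.2 kN, N_BC = 17.24 kN, N_AB = -1.06 kN.
A_AB = 304.8 mm².
A_BC = 1188 mm².
A_CD = 1200 mm².
δ_AB = -1060·822/(304.8·192000) = -0.01489 mm
δ_BC = 17240·517/(1188·192000) = 0.03906 mm
δ_CD = 10200·419/(1200·192000) = 0.01856 mm
δ = Σδ_i = 0.04273 mm.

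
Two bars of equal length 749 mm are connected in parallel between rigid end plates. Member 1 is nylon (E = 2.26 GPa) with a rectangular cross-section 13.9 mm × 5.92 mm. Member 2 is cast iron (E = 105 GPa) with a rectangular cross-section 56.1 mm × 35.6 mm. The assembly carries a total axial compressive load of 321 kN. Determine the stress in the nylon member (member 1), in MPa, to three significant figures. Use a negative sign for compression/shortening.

-3.46 MPa

A_1 = 82.29 mm².
A_2 = 1997 mm².
Equal strain + equilibrium ⇒ each member carries load in proportion to AE: A₁E₁ = 186000 N, A₂E₂ = 209700000 N, ΣAE = 209900000 N.
σ₁ = P·E₁/ΣAE = -321000·2260/209900000 = -3.456 MPa.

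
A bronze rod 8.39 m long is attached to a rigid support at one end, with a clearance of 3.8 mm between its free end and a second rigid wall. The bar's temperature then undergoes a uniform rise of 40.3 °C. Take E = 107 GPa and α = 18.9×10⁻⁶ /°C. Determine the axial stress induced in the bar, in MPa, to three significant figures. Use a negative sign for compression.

-33.0 MPa

Free thermal expansion αLΔT = 18.9e-6 · 8390 · 40.3 = 6.39 mm.
The walls engage after the gap closes; constrained expansion = 6.39 − 3.8 = 2.59 mm.
The walls impose strain ε = −(2.59)/8390 = -3.0875e-04; σ = Eε = 107000 · -3.0875e-04 = -33.04 MPa.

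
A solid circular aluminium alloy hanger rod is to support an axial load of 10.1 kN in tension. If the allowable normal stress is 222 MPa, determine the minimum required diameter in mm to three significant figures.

Required area A ≥ P/σ_allow = 10100/222 = 45.5 mm².
For a solid circular section, d ≥ √(4A/π) = 7.611 mm.

7.61 mm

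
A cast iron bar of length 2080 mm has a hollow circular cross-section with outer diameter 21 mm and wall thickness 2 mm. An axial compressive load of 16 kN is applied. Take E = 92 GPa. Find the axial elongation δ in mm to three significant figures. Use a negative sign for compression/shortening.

A = 119.4 mm².
δ_mech = NL/(AE) = -16000·2080/(119.4·92000) = -3.03 mm.

-3.03 mm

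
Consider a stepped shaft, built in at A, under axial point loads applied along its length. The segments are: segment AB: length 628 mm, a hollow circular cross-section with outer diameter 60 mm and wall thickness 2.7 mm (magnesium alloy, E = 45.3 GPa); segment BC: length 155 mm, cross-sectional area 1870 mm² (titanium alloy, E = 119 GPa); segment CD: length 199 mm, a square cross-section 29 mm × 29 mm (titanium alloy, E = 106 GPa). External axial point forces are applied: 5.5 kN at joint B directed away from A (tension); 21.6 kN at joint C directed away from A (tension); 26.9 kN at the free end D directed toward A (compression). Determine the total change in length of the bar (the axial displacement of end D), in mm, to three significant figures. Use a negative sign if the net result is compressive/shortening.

-0.0580 mm

Internal axial forces (sectioning from the free end, tension +): N_CD = -26.9 kN, N_BC = -5.3 kN, N_AB = 0.2 kN.
A_AB = 486 mm².
A_CD = 841 mm².
δ_AB = 200·628/(486·45300) = 0.005705 mm
δ_BC = -5300·155/(1870·119000) = -0.003692 mm
δ_CD = -26900·199/(841·106000) = -0.06005 mm
δ = Σδ_i = -0.05804 mm.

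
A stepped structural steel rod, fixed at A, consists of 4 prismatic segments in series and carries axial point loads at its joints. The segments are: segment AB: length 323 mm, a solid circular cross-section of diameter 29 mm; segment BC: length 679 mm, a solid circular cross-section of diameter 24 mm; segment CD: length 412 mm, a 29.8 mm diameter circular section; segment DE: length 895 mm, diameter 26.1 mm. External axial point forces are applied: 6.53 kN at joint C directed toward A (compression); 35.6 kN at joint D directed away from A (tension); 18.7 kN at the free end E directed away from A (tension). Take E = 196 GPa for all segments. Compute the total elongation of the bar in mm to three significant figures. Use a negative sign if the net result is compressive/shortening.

0.808 mm

Internal axial forces (sectioning from the free end, tension +): N_DE = 18.7 kN, N_CD = 54.3 kN, N_BC = 47.77 kN, N_AB = 47.77 kN.
A_AB = 660.5 mm².
A_BC = 452.4 mm².
A_CD = 697.5 mm².
A_DE = 535 mm².
δ_AB = 47770·323/(660.5·196000) = 0.1192 mm
δ_BC = 47770·679/(452.4·196000) = 0.3658 mm
δ_CD = 54300·412/(697.5·196000) = 0.1637 mm
δ_DE = 18700·895/(535·196000) = 0.1596 mm
δ = Σδ_i = 0.8082 mm.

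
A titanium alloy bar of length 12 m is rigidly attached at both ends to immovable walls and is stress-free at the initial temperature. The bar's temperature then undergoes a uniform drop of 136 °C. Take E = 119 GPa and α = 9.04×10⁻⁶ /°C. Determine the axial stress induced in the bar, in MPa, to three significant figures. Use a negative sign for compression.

146 MPa

Free thermal expansion αLΔT = 9.04e-6 · 12000 · -136 = -14.75 mm.
The walls impose strain ε = −(-14.75)/12000 = 1.2294e-03; σ = Eε = 119000 · 1.2294e-03 = 146.3 MPa.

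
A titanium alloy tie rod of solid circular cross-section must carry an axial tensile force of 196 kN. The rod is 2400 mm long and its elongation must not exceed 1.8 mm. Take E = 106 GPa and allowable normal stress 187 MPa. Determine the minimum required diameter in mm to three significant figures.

56.0 mm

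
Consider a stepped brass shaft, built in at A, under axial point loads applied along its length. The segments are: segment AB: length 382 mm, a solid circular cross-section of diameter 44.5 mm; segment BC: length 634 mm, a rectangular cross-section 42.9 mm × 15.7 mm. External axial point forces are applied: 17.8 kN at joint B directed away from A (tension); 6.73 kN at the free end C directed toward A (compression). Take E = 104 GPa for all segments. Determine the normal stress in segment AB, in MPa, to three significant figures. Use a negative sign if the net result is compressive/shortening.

7.12 MPa

Internal axial forces (sectioning from the free end, tension +): N_BC = -6.73 kN, N_AB = 11.07 kN.
A_AB = 1555 mm².
σ_AB = N_AB/A_AB = 11070/1555 = 7.118 MPa.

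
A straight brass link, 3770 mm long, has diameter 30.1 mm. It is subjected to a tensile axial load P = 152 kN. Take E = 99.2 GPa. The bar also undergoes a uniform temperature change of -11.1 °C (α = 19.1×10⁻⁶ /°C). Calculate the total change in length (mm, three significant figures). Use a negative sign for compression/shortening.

7.32 mm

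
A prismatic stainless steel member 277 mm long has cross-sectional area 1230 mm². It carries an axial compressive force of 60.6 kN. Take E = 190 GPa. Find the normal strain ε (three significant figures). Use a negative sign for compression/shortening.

σ = N/A = -49.27 MPa; ε = σ/E = -49.27/190000 = -2.593e-04.

-2.59e-04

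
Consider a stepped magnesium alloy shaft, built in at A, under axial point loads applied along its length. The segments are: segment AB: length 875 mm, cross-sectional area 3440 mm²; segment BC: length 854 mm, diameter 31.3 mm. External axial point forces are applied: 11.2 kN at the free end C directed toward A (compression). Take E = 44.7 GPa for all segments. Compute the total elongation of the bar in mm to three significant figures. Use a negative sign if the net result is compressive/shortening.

-0.342 mm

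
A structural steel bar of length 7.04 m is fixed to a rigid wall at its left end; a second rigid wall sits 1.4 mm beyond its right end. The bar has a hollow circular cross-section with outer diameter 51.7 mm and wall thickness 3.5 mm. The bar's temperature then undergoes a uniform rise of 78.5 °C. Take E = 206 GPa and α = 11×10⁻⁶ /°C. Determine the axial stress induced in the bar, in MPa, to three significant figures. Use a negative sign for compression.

-137 MPa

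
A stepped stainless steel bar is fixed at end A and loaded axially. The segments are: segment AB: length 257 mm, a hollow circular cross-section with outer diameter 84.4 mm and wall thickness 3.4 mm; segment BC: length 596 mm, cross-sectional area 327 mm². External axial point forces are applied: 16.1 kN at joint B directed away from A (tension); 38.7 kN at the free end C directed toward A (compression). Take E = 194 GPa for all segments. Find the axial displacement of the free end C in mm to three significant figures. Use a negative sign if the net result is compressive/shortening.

-0.398 mm

Internal axial forces (sectioning from the free end, tension +): N_BC = -38.7 kN, N_AB = -22.6 kN.
A_AB = 865.2 mm².
δ_AB = -22600·257/(865.2·194000) = -0.0346 mm
δ_BC = -38700·596/(327·194000) = -0.3636 mm
δ = Σδ_i = -0.3982 mm.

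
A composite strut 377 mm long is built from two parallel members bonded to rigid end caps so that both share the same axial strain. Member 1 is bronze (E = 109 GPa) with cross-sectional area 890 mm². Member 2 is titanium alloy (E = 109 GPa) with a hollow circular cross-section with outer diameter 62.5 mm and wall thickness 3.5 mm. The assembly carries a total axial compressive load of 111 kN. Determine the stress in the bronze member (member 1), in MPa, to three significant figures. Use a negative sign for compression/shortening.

A_2 = 648.7 mm².
Equal strain + equilibrium ⇒ each member carries load in proportion to AE: A₁E₁ = 97010000 N, A₂E₂ = 70710000 N, ΣAE = 167700000 N.
σ₁ = P·E₁/ΣAE = -111000·109000/167700000 = -72.14 MPa.

-72.1 MPa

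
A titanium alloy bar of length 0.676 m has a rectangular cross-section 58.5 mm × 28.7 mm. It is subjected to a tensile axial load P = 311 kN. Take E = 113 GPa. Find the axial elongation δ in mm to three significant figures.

1.11 mm

A = 1679 mm².
δ_mech = NL/(AE) = 311000·676/(1679·113000) = 1.108 mm.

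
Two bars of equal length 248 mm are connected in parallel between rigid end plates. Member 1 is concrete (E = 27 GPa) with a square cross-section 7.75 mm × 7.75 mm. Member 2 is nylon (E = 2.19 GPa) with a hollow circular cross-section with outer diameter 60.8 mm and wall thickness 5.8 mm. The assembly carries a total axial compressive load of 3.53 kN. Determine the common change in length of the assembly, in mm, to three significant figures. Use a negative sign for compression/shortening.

A_1 = 60.06 mm².
A_2 = 1002 mm².
Equal strain + equilibrium ⇒ each member carries load in proportion to AE: A₁E₁ = 1622000 N, A₂E₂ = 2195000 N, ΣAE = 3816000 N.
δ = PL/ΣAE = -3530·248/3816000 = -0.2294 mm.

-0.229 mm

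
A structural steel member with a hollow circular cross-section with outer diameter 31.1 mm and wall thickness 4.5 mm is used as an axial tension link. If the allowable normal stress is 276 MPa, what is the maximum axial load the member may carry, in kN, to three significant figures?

A = 376 mm².
P_max = σ_allow · A = 276 · 376 = 103800 N = 103.8 kN.

104 kN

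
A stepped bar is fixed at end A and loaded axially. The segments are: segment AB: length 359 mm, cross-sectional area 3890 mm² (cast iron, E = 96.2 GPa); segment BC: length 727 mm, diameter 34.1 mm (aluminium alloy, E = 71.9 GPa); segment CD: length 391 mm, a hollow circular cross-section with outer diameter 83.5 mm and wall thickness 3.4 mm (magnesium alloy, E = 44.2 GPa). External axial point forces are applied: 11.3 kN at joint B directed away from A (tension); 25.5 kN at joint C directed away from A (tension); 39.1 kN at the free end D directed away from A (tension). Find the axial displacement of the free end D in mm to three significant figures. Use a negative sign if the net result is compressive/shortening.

1.19 mm

Internal axial forces (sectioning from the free end, tension +): N_CD = 39.1 kN, N_BC = 64.6 kN, N_AB = 75.9 kN.
A_BC = 913.3 mm².
A_CD = 855.6 mm².
δ_AB = 75900·359/(3890·96200) = 0.07281 mm
δ_BC = 64600·727/(913.3·71900) = 0.7152 mm
δ_CD = 39100·391/(855.6·44200) = 0.4043 mm
δ = Σδ_i = 1.192 mm.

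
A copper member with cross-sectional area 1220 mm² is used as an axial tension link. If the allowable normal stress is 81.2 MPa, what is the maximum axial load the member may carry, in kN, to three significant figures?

P_max = σ_allow · A = 81.2 · 1220 = 99060 N = 99.06 kN.

99.1 kN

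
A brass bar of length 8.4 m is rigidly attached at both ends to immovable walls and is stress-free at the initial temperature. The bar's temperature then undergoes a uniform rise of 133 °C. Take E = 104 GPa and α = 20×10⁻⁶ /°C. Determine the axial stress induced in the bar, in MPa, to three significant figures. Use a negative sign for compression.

Free thermal expansion αLΔT = 20e-6 · 8400 · 133 = 22.34 mm.
The walls impose strain ε = −(22.34)/8400 = -2.6600e-03; σ = Eε = 104000 · -2.6600e-03 = -276.6 MPa.

-277 MPa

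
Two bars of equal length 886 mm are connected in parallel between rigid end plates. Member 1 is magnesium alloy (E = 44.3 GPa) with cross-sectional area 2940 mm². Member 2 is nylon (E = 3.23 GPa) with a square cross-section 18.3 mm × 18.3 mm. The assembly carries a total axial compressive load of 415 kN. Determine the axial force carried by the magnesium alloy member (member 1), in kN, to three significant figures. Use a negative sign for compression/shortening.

-412 kN

A_2 = 334.9 mm².
Equal strain + equilibrium ⇒ each member carries load in proportion to AE: A₁E₁ = 130200000 N, A₂E₂ = 1082000 N, ΣAE = 131300000 N.
F₁ = P·A₁E₁/ΣAE = -415000·130200000/131300000 = -411600 N.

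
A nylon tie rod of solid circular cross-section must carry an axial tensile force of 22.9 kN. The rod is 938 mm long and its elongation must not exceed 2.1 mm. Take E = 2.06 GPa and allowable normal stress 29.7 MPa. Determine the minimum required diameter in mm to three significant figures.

Required area A ≥ P/σ_allow = 22900/29.7 = 771 mm².
For a solid circular section, d ≥ √(4A/π) = 31.33 mm.
Elongation limit: A ≥ PL/(Eδ_allow) = 22900·938/(2060·2.1) = 4965 mm² ⇒ d ≥ 79.51 mm.
The elongation limit governs.

79.5 mm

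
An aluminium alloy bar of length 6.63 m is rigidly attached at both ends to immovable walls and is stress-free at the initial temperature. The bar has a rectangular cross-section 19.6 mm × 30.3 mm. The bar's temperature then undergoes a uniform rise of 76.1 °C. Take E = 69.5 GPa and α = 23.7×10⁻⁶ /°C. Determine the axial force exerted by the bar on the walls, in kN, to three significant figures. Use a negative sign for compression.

-74.4 kN

Free thermal expansion αLΔT = 23.7e-6 · 6630 · 76.1 = 11.96 mm.
The walls impose strain ε = −(11.96)/6630 = -1.8036e-03; σ = Eε = 69500 · -1.8036e-03 = -125.3 MPa.
Wall reaction R = σ·A = -125.3·593.9 = -74440 N = -74.44 kN.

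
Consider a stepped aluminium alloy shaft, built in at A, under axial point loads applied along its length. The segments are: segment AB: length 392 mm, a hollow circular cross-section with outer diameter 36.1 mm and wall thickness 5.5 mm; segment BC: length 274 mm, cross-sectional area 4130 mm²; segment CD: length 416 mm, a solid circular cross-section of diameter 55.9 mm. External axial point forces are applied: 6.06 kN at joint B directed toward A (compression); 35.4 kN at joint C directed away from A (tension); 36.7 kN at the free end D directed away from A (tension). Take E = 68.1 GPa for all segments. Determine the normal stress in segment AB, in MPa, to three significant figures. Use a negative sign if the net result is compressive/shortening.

Internal axial forces (sectioning from the free end, tension +): N_CD = 36.7 kN, N_BC = 72.1 kN, N_AB = 66.04 kN.
A_AB = 528.7 mm².
σ_AB = N_AB/A_AB = 66040/528.7 = 124.9 MPa.

125 MPa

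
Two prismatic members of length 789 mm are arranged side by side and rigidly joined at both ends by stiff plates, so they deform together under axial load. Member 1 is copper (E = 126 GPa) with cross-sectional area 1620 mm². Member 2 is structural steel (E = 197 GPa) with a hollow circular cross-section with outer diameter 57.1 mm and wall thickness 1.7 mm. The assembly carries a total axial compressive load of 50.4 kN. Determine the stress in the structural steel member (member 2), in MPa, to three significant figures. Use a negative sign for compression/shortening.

-37.8 MPa

A_2 = 295.9 mm².
Equal strain + equilibrium ⇒ each member carries load in proportion to AE: A₁E₁ = 204100000 N, A₂E₂ = 58290000 N, ΣAE = 262400000 N.
σ₂ = P·E₂/ΣAE = -50400·197000/262400000 = -37.84 MPa.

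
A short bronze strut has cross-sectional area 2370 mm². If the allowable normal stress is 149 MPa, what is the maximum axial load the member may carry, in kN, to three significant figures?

P_max = σ_allow · A = 149 · 2370 = 353100 N = 353.1 kN.

353 kN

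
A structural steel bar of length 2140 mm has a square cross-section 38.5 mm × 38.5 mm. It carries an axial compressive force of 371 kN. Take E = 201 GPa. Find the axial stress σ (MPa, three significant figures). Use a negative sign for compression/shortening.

-250 MPa

A = 1482 mm².
σ = N/A = -371000/1482 = -250.3 MPa.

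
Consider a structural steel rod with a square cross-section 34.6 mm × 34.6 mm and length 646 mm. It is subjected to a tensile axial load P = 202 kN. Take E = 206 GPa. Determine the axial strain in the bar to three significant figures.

A = 1197 mm².
σ = N/A = 168.7 MPa; ε = σ/E = 168.7/206000 = 8.191e-04.

8.19e-04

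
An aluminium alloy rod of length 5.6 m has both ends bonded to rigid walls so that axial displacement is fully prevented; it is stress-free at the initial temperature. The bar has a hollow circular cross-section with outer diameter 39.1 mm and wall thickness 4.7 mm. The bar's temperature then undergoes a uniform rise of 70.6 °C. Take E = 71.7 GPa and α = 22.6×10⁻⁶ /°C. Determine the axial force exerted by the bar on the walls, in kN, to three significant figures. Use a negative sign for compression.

Free thermal expansion αLΔT = 22.6e-6 · 5600 · 70.6 = 8.935 mm.
The walls impose strain ε = −(8.935)/5600 = -1.5956e-03; σ = Eε = 71700 · -1.5956e-03 = -114.4 MPa.
Wall reaction R = σ·A = -114.4·507.9 = -58110 N = -58.11 kN.

-58.1 kN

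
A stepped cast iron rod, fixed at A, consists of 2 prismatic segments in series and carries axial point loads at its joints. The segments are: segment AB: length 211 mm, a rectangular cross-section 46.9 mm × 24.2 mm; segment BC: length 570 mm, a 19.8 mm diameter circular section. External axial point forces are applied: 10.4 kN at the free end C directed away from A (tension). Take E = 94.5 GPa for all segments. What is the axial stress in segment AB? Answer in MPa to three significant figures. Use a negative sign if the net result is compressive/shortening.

Internal axial forces (sectioning from the free end, tension +): N_BC = 10.4 kN, N_AB = 10.4 kN.
A_AB = 1135 mm².
σ_AB = N_AB/A_AB = 10400/1135 = 9.163 MPa.

9.16 MPa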